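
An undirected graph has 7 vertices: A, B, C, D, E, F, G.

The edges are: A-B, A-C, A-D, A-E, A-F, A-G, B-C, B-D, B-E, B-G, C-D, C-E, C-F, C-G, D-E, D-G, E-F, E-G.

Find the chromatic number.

6

A, B, C, D, E, G are mutually adjacent (a clique of size 6), so at least 6 colors are needed.
6 colors suffice: color 1 → {C}; color 2 → {E}; color 3 → {A}; color 4 → {D, F}; color 5 → {B}; color 6 → {G}. Each edge has distinct colors on its endpoints.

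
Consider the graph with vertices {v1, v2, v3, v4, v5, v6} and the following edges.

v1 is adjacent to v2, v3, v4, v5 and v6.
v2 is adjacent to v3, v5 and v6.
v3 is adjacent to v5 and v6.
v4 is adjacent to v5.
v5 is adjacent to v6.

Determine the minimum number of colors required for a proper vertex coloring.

v1, v2, v3, v5, v6 are pairwise adjacent (a clique of size 5), so at least 5 colors are needed.
A valid assignment using 5 colors: v1=1, v2=4, v3=5, v4=3, v5=2, v6=3. Each edge has distinct colors on its endpoints.

5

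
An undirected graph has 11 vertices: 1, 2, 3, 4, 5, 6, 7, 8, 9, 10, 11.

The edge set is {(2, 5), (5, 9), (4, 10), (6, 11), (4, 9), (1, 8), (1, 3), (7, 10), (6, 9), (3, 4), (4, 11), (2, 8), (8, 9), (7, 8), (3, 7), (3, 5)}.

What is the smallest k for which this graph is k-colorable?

The cycle 3-5-9-8-1-3 has odd length 5, so it cannot be 2-colored; at least 3 colors are needed.
One proper 3-coloring: 1=c, 2=a, 3=a, 4=b, 5=b, 6=b, 7=c, 8=b, 9=a, 10=a, 11=a. No two adjacent vertices share a color.

3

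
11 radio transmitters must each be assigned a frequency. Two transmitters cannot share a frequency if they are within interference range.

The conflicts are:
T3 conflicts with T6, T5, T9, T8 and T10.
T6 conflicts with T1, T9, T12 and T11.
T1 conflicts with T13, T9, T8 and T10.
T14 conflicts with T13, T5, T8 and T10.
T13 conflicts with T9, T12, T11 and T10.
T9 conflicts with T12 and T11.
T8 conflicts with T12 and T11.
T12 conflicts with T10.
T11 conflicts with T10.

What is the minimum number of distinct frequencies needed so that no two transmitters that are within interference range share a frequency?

T13, T12, T10 are mutually in conflict, so at least 3 frequencies are needed.
3 frequencies suffice: T3=3, T6=1, T1=3, T14=3, T13=1, T5=1, T9=2, T8=1, T12=3, T11=3, T10=2. Each listed conflict is separated.

3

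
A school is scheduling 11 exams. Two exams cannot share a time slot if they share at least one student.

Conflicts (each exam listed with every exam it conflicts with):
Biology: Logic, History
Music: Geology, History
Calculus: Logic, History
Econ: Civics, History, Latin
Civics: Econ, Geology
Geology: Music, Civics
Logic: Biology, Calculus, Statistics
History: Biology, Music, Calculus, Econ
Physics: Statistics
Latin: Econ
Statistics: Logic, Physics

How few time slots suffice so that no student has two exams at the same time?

3

The cycle Geology-Music-History-Econ-Civics-Geology has odd length 5, so it cannot be 2-colored; at least 3 time slots are needed.
Using 3 time slots: Biology=2, Music=2, Calculus=2, Econ=2, Civics=3, Geology=1, Logic=1, History=1, Physics=1, Latin=1, Statistics=2. Each listed conflict is separated.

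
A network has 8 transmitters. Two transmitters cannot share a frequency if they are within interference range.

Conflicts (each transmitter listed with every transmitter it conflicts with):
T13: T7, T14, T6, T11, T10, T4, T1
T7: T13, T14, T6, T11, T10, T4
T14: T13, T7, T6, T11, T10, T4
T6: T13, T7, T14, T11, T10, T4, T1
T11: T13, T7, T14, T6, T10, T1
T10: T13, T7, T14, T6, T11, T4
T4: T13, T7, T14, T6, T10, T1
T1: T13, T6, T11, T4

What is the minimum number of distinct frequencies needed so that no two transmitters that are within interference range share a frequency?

T13, T7, T14, T6, T11, T10 all conflict with each other, so at least 6 frequencies are needed.
Using 6 frequencies: T13=2, T7=3, T14=4, T6=1, T11=5, T10=6, T4=5, T1=3. Each listed conflict is separated.

6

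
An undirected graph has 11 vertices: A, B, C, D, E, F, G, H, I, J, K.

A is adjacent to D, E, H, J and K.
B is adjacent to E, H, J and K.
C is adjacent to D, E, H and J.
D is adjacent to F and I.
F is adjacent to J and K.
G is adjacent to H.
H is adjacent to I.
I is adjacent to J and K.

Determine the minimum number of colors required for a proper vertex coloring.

H and I are adjacent, so at least 2 colors are needed.
2 colors suffice: color red → {D, E, H, J, K}; color blue → {A, B, C, F, G, I}. Each edge has distinct colors on its endpoints.

2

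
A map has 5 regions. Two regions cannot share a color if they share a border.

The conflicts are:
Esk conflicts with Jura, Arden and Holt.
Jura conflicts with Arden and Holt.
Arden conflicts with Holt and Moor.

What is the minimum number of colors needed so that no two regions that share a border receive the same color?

Esk, Jura, Arden, Holt pairwise conflict, so at least 4 colors are needed.
4 colors suffice: color 1 → {Arden}; color 2 → {Esk, Moor}; color 3 → {Holt}; color 4 → {Jura}. No two conflicting regions share a color.

4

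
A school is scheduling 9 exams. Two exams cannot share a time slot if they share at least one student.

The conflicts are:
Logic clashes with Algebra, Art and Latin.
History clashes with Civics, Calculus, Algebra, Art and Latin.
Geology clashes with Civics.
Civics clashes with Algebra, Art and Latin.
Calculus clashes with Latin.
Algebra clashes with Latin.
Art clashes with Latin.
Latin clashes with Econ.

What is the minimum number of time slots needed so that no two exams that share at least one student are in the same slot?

History, Civics, Algebra, Latin all conflict with each other, so at least 4 time slots are needed.
A valid assignment using 4 time slots: Logic=2, History=2, Geology=1, Civics=3, Calculus=3, Algebra=4, Art=4, Latin=1, Econ=2. Every pair that conflicts lands in different time slots.

4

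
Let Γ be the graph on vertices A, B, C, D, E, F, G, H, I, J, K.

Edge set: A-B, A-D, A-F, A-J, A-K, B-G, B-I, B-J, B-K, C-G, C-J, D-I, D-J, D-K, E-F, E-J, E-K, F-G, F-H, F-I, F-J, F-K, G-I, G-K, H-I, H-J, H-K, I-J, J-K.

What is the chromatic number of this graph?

A, B, J, K are mutually adjacent (a clique of size 4), so at least 4 colors are needed.
4 colors suffice: color 1 → {G, J}; color 2 → {C, I, K}; color 3 → {B, D, F}; color 4 → {A, E, H}. Each edge has distinct colors on its endpoints.

4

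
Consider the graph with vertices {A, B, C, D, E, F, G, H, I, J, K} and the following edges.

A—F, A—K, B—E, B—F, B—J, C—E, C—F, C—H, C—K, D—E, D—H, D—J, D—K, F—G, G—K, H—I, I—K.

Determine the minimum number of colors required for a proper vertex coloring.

2

D and J are adjacent, so at least 2 colors are needed.
2 colors suffice: color 1 → {E, F, H, J, K}; color 2 → {A, B, C, D, G, I}. No two adjacent vertices share a color.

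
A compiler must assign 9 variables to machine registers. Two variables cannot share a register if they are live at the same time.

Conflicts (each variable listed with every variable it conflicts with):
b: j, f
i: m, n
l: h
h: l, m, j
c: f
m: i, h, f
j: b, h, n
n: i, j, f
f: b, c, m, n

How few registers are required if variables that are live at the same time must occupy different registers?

3

The cycle m-f-n-j-h-m has odd length 5, so it cannot be 2-colored; at least 3 registers are needed.
3 registers suffice: register 1 → {i, h, f}; register 2 → {b, l, c, m, n}; register 3 → {j}. Every pair that conflicts lands in different registers.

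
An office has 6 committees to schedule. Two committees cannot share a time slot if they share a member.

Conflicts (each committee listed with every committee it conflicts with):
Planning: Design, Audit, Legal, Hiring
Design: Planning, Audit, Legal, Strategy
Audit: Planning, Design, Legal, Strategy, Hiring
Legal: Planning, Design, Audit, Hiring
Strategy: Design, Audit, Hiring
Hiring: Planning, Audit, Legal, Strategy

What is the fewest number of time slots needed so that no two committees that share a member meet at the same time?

4

Planning, Audit, Legal, Hiring are mutually in conflict, so at least 4 time slots are needed.
4 time slots suffice: time slot 1 → {Audit}; time slot 2 → {Planning, Strategy}; time slot 3 → {Design, Hiring}; time slot 4 → {Legal}. Each listed conflict is separated.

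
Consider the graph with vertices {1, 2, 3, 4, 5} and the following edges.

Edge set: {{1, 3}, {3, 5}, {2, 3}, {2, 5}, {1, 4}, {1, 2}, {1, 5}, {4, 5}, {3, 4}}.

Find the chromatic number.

1, 3, 4, 5 form a clique, so at least 4 colors are needed.
4 colors suffice: color red → {5}; color blue → {3}; color green → {1}; color yellow → {2, 4}. Every edge joins two different colors.

4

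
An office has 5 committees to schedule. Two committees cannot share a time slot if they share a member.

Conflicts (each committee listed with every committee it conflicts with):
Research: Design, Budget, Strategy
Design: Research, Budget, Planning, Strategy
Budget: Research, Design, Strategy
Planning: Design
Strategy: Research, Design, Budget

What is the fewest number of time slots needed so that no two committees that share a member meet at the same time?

Research, Design, Budget, Strategy are mutually in conflict, so at least 4 time slots are needed.
4 time slots suffice: time slot 1 → {Design}; time slot 2 → {Planning, Strategy}; time slot 3 → {Budget}; time slot 4 → {Research}. Each listed conflict is separated.

4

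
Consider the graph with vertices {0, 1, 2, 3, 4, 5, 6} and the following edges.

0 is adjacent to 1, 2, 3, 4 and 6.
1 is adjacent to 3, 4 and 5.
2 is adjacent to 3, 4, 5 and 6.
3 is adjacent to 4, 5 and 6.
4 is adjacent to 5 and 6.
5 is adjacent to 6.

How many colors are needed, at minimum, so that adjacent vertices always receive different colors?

0, 2, 3, 4, 6 are mutually adjacent (a clique of size 5), so at least 5 colors are needed.
5 colors suffice: color red → {3}; color blue → {4}; color green → {0, 5}; color yellow → {1, 2}; color purple → {6}. Every edge joins two different colors.

5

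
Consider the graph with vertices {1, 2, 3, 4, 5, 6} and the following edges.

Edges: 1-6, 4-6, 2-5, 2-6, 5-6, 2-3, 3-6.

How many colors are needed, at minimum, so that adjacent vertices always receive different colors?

3

2, 5, 6 are mutually adjacent, so at least 3 colors are needed.
3 colors suffice: color a → {6}; color b → {1, 2, 4}; color c → {3, 5}. No two adjacent vertices share a color.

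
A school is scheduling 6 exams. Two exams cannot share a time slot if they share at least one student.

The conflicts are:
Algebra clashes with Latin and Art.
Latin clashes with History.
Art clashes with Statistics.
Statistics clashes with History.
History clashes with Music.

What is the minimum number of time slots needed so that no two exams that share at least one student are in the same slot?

3

The cycle History-Statistics-Art-Algebra-Latin-History has odd length 5, so it cannot be 2-colored; at least 3 time slots are needed.
3 time slots suffice: time slot 1 → {Art, History}; time slot 2 → {Latin, Statistics, Music}; time slot 3 → {Algebra}. Each listed conflict is separated.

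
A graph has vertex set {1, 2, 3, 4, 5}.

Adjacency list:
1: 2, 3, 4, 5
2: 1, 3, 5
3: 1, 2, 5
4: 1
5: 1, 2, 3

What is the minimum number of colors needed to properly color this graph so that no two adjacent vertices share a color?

1, 2, 3, 5 form a clique, so at least 4 colors are needed.
A valid assignment using 4 colors: 1=a, 2=b, 3=c, 4=b, 5=d. Every edge joins two different colors.

4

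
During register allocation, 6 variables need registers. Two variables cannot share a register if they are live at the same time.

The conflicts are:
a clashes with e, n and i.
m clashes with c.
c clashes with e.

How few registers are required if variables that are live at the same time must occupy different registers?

2

c and e conflict, so at least 2 registers are needed.
Using 2 registers: a=1, m=2, c=1, e=2, n=2, i=2. Every pair that conflicts lands in different registers.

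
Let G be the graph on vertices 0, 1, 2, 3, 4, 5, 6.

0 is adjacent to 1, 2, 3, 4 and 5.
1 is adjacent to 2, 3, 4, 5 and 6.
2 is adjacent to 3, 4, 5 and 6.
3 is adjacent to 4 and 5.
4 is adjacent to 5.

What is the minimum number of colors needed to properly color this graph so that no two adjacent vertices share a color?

6

0, 1, 2, 3, 4, 5 are pairwise adjacent (a clique of size 6), so at least 6 colors are needed.
A valid assignment using 6 colors: 0=e, 1=a, 2=b, 3=f, 4=d, 5=c, 6=c. Every edge joins two different colors.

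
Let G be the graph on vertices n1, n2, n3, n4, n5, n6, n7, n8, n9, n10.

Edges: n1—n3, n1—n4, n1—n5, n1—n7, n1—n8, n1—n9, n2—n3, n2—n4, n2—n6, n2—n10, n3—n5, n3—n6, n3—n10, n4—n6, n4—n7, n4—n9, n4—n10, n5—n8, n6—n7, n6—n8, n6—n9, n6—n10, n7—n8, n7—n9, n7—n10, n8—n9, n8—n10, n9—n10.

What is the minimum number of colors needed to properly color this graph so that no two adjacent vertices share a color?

5

n6, n7, n8, n9, n10 are mutually adjacent (a clique of size 5), so at least 5 colors are needed.
One proper 5-coloring: n1=1, n2=5, n3=3, n4=4, n5=2, n6=2, n7=3, n8=4, n9=5, n10=1. Each edge has distinct colors on its endpoints.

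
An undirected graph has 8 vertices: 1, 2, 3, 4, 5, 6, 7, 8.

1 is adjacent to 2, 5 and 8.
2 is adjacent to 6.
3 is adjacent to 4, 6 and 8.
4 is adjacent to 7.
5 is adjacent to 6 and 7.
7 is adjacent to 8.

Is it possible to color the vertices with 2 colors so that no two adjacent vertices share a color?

The cycle 7-8-3-6-5-7 has odd length 5, so it cannot be 2-colored; at least 3 colors are needed.
So 2 colors are not enough.

No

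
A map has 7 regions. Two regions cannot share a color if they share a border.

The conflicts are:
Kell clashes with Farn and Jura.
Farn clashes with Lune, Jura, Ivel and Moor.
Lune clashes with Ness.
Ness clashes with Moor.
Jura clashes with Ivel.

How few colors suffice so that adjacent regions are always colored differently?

3

Farn, Jura, Ivel pairwise conflict, so at least 3 colors are needed.
3 colors suffice: color 1 → {Farn, Ness}; color 2 → {Lune, Jura, Moor}; color 3 → {Kell, Ivel}. Every pair that conflicts lands in different colors.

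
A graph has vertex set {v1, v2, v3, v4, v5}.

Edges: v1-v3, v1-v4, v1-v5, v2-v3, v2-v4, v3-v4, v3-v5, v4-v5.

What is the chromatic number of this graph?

v1, v3, v4, v5 are mutually adjacent (a clique of size 4), so at least 4 colors are needed.
4 colors suffice: color red → {v4}; color blue → {v3}; color green → {v2, v5}; color yellow → {v1}. Each edge has distinct colors on its endpoints.

4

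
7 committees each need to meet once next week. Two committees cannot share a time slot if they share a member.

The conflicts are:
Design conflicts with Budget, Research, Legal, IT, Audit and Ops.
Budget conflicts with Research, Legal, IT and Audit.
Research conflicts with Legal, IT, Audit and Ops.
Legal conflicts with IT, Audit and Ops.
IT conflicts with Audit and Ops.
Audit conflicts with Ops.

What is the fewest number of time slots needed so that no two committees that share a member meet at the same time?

Design, Budget, Research, Legal, IT, Audit all conflict with each other, so at least 6 time slots are needed.
Using 6 time slots: Design=1, Budget=6, Research=5, Legal=3, IT=4, Audit=2, Ops=6. No two conflicting committees share a time slot.

6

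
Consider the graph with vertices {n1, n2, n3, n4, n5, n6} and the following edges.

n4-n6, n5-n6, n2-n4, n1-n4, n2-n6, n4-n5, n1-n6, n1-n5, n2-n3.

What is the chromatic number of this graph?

4

n1, n4, n5, n6 are mutually adjacent (a clique of size 4), so at least 4 colors are needed.
A valid assignment using 4 colors: n1=Y, n2=G, n3=R, n4=B, n5=G, n6=R. No two adjacent vertices share a color.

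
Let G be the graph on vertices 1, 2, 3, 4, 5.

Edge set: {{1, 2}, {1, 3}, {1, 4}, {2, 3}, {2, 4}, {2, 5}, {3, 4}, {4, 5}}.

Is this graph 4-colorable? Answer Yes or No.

The chromatic number is 4. 1, 2, 3, 4 are pairwise adjacent (a clique of size 4), so at least 4 colors are needed.
4 colors suffice: color a → {4}; color b → {2}; color c → {3, 5}; color d → {1}.
That is already a proper 4-coloring.

Yes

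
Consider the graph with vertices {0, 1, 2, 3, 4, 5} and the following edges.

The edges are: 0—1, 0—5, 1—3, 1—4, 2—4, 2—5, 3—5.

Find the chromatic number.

The cycle 2-5-0-1-4-2 has odd length 5, so it cannot be 2-colored; at least 3 colors are needed.
3 colors suffice: color red → {1, 5}; color blue → {0, 3, 4}; color green → {2}. Every edge joins two different colors.

3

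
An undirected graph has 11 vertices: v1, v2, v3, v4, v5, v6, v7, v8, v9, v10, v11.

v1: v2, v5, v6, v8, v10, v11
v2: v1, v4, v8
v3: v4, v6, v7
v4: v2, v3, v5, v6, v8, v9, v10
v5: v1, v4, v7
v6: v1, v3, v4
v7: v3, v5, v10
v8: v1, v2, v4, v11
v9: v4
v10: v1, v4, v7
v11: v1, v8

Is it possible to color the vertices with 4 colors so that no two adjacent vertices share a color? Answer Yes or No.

Yes

The chromatic number is 3. v3, v4, v6 are mutually adjacent, so at least 3 colors are needed.
One proper 3-coloring: v1=1, v2=3, v3=2, v4=1, v5=2, v6=3, v7=1, v8=2, v9=2, v10=2, v11=3.
Since 4 ≥ 3, a proper 4-coloring certainly exists.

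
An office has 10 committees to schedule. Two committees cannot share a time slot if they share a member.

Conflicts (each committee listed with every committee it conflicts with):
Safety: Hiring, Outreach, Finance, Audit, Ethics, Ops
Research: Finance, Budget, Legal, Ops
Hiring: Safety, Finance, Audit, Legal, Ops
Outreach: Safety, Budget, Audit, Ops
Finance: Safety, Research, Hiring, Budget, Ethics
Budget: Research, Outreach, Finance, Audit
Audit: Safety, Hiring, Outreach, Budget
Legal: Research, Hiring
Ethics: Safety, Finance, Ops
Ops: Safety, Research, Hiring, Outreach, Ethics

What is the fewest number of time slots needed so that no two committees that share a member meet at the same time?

Safety, Hiring, Finance all conflict with each other, so at least 3 time slots are needed.
Using 3 time slots: Safety=1, Research=3, Hiring=3, Outreach=3, Finance=2, Budget=1, Audit=2, Legal=1, Ethics=3, Ops=2. No two conflicting committees share a time slot.

3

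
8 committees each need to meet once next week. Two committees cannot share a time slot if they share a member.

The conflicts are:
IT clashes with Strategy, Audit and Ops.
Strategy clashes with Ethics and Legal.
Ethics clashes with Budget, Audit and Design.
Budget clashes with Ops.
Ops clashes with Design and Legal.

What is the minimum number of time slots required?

The cycle Legal-Strategy-Ethics-Budget-Ops-Legal has odd length 5, so it cannot be 2-colored; at least 3 time slots are needed.
3 time slots suffice: IT=3, Strategy=2, Ethics=1, Budget=2, Audit=2, Ops=1, Design=2, Legal=3. Every pair that conflicts lands in different time slots.

3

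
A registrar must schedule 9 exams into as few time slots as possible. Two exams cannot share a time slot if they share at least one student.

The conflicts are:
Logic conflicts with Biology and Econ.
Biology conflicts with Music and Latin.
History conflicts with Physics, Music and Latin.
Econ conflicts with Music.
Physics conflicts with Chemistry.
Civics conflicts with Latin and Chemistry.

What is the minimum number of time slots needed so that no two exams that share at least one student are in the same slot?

3

The cycle Physics-Chemistry-Civics-Latin-History-Physics has odd length 5, so it cannot be 2-colored; at least 3 time slots are needed.
3 time slots suffice: time slot 1 → {Logic, Music, Latin, Chemistry}; time slot 2 → {Biology, History, Econ, Civics}; time slot 3 → {Physics}. Every pair that conflicts lands in different time slots.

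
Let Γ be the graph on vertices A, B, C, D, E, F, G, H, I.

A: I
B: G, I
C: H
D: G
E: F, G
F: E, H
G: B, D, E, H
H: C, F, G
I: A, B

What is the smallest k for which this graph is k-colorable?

2

D and G are adjacent, so at least 2 colors are needed.
2 colors suffice: color red → {C, F, G, I}; color blue → {A, B, D, E, H}. Each edge has distinct colors on its endpoints.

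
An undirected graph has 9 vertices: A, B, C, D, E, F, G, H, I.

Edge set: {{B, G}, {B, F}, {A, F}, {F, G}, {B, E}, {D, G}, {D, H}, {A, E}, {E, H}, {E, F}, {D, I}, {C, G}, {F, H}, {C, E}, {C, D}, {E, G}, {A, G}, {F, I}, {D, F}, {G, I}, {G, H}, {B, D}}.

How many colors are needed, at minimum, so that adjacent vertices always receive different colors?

E, F, G, H are mutually adjacent (a clique of size 4), so at least 4 colors are needed.
4 colors suffice: color 1 → {G}; color 2 → {C, F}; color 3 → {D, E}; color 4 → {A, B, H, I}. Every edge joins two different colors.

4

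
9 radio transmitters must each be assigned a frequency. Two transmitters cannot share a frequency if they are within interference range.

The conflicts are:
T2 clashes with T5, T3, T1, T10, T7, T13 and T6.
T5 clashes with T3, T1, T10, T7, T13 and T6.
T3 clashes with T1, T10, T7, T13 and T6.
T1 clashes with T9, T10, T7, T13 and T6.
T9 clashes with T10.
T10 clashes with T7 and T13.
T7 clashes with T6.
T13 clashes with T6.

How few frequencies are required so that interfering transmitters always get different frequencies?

T2, T5, T3, T1, T10, T13 are mutually in conflict, so at least 6 frequencies are needed.
Using 6 frequencies: T2=2, T5=5, T3=3, T1=1, T9=2, T10=4, T7=6, T13=6, T6=4. No two conflicting transmitters share a frequency.

6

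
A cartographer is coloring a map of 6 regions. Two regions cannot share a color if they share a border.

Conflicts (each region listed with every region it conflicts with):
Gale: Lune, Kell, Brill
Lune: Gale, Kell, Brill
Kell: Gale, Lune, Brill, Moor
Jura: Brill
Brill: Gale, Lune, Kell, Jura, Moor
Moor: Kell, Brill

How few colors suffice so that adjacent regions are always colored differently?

Gale, Lune, Kell, Brill all conflict with each other, so at least 4 colors are needed.
4 colors suffice: color 1 → {Brill}; color 2 → {Kell, Jura}; color 3 → {Lune, Moor}; color 4 → {Gale}. Each listed conflict is separated.

4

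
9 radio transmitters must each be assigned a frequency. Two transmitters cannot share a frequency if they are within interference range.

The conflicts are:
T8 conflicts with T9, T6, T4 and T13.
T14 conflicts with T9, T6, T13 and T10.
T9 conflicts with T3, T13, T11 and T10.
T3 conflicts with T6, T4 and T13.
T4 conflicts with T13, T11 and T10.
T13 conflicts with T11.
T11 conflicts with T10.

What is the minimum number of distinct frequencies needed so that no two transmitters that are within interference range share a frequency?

T8, T4, T13 are mutually in conflict, so at least 3 frequencies are needed.
3 frequencies suffice: frequency 1 → {T6, T13, T10}; frequency 2 → {T9, T4}; frequency 3 → {T8, T14, T3, T11}. Every pair that conflicts lands in different frequencies.

3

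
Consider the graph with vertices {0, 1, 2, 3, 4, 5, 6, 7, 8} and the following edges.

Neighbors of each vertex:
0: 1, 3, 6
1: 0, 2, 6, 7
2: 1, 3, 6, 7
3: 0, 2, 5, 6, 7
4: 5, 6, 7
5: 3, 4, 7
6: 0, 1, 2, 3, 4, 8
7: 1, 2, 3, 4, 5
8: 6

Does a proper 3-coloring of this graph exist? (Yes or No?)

Yes

The chromatic number is 3. 1, 2, 6 form a triangle, so at least 3 colors are needed.
3 colors suffice: color red → {6, 7}; color blue → {1, 3, 4, 8}; color green → {0, 2, 5}.
That is already a proper 3-coloring.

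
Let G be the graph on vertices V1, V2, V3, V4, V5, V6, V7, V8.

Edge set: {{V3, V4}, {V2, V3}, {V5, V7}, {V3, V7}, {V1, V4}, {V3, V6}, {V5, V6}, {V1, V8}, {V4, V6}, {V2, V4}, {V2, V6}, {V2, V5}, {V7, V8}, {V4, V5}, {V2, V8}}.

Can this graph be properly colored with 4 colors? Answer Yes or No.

Yes

The chromatic number is 4. V2, V4, V5, V6 are pairwise adjacent (a clique of size 4), so at least 4 colors are needed.
A valid assignment using 4 colors: V1=blue, V2=blue, V3=green, V4=red, V5=green, V6=yellow, V7=red, V8=green.
That is already a proper 4-coloring.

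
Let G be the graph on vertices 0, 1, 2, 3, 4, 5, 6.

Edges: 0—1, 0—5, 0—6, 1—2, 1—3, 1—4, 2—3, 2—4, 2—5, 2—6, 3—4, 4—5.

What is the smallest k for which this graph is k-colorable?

1, 2, 3, 4 are mutually adjacent (a clique of size 4), so at least 4 colors are needed.
4 colors suffice: 0=a, 1=b, 2=a, 3=d, 4=c, 5=b, 6=b. Each edge has distinct colors on its endpoints.

4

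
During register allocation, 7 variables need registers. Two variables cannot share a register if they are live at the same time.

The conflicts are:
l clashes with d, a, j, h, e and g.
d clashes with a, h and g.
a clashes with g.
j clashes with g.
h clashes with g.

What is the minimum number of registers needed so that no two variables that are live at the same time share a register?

4

l, d, h, g are mutually in conflict, so at least 4 registers are needed.
A valid assignment using 4 registers: l=1, d=3, a=4, j=3, h=4, e=2, g=2. No two conflicting variables share a register.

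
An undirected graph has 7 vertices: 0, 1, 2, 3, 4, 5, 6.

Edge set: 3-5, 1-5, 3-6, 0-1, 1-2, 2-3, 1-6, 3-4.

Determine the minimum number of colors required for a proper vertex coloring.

0 and 1 are adjacent, so at least 2 colors are needed.
2 colors suffice: 0=blue, 1=red, 2=blue, 3=red, 4=blue, 5=blue, 6=blue. No two adjacent vertices share a color.

2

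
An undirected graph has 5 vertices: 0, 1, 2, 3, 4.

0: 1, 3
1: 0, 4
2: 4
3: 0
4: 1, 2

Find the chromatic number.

2

0 and 1 are adjacent, so at least 2 colors are needed.
2 colors suffice: color red → {1, 2, 3}; color blue → {0, 4}. Every edge joins two different colors.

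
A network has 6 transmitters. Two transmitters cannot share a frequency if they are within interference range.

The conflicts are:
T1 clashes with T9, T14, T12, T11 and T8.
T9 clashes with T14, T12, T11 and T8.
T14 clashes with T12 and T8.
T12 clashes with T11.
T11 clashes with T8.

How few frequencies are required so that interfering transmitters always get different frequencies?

T1, T9, T14, T8 all conflict with each other, so at least 4 frequencies are needed.
4 frequencies suffice: frequency 1 → {T1}; frequency 2 → {T9}; frequency 3 → {T12, T8}; frequency 4 → {T14, T11}. Every pair that conflicts lands in different frequencies.

4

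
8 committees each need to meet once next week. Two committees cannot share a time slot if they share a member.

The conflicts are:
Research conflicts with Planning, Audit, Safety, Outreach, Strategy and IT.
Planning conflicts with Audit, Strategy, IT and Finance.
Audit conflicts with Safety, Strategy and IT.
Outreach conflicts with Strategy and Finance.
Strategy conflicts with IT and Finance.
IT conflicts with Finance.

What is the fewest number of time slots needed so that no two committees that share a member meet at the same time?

5

Research, Planning, Audit, Strategy, IT are mutually in conflict, so at least 5 time slots are needed.
5 time slots suffice: time slot 1 → {Research, Finance}; time slot 2 → {Safety, Strategy}; time slot 3 → {Planning, Outreach}; time slot 4 → {Audit}; time slot 5 → {IT}. No two conflicting committees share a time slot.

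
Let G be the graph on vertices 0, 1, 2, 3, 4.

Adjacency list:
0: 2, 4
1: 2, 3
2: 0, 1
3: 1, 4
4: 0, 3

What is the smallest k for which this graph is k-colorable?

The cycle 3-4-0-2-1-3 has odd length 5, so it cannot be 2-colored; at least 3 colors are needed.
3 colors suffice: color red → {0, 1}; color blue → {2, 3}; color green → {4}. Every edge joins two different colors.

3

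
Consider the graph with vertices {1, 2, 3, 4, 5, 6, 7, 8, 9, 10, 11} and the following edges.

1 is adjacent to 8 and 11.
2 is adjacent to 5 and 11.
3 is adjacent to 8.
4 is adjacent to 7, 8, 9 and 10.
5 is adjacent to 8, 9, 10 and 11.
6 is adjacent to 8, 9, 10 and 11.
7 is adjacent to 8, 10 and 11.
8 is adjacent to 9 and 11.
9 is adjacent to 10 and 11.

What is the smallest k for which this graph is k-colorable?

4

6, 8, 9, 11 are pairwise adjacent (a clique of size 4), so at least 4 colors are needed.
4 colors suffice: color a → {2, 8, 10}; color b → {3, 4, 11}; color c → {1, 7, 9}; color d → {5, 6}. No two adjacent vertices share a color.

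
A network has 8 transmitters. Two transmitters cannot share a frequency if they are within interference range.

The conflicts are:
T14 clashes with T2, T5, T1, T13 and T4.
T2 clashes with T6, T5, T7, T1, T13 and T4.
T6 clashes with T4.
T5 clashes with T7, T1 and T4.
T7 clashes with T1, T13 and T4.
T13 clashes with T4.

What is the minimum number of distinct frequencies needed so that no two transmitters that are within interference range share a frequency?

4

T2, T7, T13, T4 are mutually in conflict, so at least 4 frequencies are needed.
Using 4 frequencies: T14=3, T2=1, T6=3, T5=4, T7=3, T1=2, T13=4, T4=2. Every pair that conflicts lands in different frequencies.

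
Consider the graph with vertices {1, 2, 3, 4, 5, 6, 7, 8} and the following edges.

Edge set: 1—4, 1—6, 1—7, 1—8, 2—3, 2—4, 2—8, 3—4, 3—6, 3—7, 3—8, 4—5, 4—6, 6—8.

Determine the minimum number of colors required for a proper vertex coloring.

3

1, 6, 8 are mutually adjacent, so at least 3 colors are needed.
3 colors suffice: color a → {4, 7, 8}; color b → {1, 3, 5}; color c → {2, 6}. No two adjacent vertices share a color.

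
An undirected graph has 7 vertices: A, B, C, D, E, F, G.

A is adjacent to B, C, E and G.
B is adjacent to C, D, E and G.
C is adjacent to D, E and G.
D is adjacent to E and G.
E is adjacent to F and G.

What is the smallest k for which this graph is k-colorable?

A, B, C, E, G are mutually adjacent (a clique of size 5), so at least 5 colors are needed.
5 colors suffice: color 1 → {E}; color 2 → {C, F}; color 3 → {B}; color 4 → {G}; color 5 → {A, D}. Every edge joins two different colors.

5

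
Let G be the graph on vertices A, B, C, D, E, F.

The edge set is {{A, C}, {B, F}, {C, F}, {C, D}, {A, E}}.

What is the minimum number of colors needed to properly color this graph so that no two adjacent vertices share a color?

C and D are adjacent, so at least 2 colors are needed.
A valid assignment using 2 colors: A=2, B=1, C=1, D=2, E=1, F=2. Each edge has distinct colors on its endpoints.

2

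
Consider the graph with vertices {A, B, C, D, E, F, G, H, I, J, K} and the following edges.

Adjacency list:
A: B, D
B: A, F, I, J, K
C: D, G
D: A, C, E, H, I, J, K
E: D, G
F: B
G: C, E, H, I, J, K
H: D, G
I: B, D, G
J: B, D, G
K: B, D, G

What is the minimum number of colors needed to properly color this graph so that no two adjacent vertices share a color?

G and J are adjacent, so at least 2 colors are needed.
2 colors suffice: color 1 → {B, D, G}; color 2 → {A, C, E, F, H, I, J, K}. Each edge has distinct colors on its endpoints.

2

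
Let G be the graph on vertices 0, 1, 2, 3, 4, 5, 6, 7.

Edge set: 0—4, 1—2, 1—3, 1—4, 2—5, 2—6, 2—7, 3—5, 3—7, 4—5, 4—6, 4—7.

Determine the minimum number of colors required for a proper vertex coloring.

2

3 and 7 are adjacent, so at least 2 colors are needed.
2 colors suffice: color red → {2, 3, 4}; color blue → {0, 1, 5, 6, 7}. Every edge joins two different colors.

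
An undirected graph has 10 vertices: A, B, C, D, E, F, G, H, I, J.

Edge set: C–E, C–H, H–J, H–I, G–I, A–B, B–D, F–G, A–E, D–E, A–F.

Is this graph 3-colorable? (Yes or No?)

Yes

The chromatic number is 3. The cycle E-C-H-I-G-F-A-E has odd length 7, so it cannot be 2-colored; at least 3 colors are needed.
3 colors suffice: A=2, B=1, C=2, D=2, E=1, F=1, G=3, H=1, I=2, J=2.
That is already a proper 3-coloring.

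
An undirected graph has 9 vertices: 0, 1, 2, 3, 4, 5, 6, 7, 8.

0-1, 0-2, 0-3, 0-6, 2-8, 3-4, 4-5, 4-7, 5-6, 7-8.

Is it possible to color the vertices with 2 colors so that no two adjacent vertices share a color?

No

The cycle 4-3-0-6-5-4 has odd length 5, so it cannot be 2-colored; at least 3 colors are needed.
So 2 colors are not enough.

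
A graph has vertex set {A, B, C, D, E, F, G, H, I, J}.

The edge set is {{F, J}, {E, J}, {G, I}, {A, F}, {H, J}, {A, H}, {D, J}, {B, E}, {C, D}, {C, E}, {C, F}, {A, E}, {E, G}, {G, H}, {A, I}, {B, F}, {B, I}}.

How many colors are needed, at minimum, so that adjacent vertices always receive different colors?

G and I are adjacent, so at least 2 colors are needed.
One proper 2-coloring: A=blue, B=blue, C=blue, D=red, E=red, F=red, G=blue, H=red, I=red, J=blue. Each edge has distinct colors on its endpoints.

2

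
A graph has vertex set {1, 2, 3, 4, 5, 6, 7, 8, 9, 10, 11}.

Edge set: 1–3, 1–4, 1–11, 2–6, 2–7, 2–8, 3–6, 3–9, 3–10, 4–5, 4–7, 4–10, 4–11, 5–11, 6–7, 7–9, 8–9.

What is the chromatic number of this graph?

2, 6, 7 form a triangle, so at least 3 colors are needed.
3 colors suffice: color red → {2, 3, 4}; color blue → {1, 5, 7, 8, 10}; color green → {6, 9, 11}. Every edge joins two different colors.

3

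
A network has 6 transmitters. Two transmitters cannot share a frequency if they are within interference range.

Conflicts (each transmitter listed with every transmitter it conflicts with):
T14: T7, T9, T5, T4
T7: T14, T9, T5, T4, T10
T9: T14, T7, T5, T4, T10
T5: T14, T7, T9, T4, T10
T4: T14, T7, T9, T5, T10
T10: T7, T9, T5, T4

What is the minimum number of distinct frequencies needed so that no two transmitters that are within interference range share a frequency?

5

T14, T7, T9, T5, T4 all conflict with each other, so at least 5 frequencies are needed.
5 frequencies suffice: T14=5, T7=1, T9=3, T5=4, T4=2, T10=5. Each listed conflict is separated.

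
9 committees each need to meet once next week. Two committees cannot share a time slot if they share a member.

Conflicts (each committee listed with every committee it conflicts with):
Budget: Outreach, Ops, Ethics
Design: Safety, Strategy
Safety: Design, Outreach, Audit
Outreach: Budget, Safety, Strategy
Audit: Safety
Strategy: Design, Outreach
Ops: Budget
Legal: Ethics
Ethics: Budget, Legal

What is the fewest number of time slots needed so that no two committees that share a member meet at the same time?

2

Safety and Audit conflict, so at least 2 time slots are needed.
A valid assignment using 2 time slots: Budget=2, Design=1, Safety=2, Outreach=1, Audit=1, Strategy=2, Ops=1, Legal=2, Ethics=1. Every pair that conflicts lands in different time slots.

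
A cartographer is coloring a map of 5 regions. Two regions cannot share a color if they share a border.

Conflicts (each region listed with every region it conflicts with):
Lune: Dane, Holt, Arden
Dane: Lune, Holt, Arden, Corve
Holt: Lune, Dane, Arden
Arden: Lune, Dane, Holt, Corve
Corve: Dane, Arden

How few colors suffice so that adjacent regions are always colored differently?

4

Lune, Dane, Holt, Arden are mutually in conflict, so at least 4 colors are needed.
4 colors suffice: color 1 → {Dane}; color 2 → {Arden}; color 3 → {Holt, Corve}; color 4 → {Lune}. No two conflicting regions share a color.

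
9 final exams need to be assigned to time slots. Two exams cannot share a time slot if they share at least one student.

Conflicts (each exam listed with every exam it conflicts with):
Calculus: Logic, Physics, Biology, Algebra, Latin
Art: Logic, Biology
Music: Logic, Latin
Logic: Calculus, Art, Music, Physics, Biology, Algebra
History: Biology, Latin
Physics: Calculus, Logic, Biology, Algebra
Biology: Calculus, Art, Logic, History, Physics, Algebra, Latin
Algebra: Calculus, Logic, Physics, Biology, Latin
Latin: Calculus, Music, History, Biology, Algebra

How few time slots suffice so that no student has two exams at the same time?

Calculus, Logic, Physics, Biology, Algebra all conflict with each other, so at least 5 time slots are needed.
5 time slots suffice: time slot 1 → {Music, Biology}; time slot 2 → {Logic, Latin}; time slot 3 → {Art, History, Algebra}; time slot 4 → {Calculus}; time slot 5 → {Physics}. Each listed conflict is separated.

5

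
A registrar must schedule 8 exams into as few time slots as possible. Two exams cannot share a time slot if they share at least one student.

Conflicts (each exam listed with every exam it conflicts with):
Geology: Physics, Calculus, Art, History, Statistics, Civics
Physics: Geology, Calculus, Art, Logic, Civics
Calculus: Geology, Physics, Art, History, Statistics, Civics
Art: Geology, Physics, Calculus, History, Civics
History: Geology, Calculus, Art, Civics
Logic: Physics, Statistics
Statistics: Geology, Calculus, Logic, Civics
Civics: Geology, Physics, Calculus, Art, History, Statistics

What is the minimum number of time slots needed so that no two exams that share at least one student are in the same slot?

Geology, Physics, Calculus, Art, Civics are mutually in conflict, so at least 5 time slots are needed.
Using 5 time slots: Geology=1, Physics=5, Calculus=3, Art=4, History=5, Logic=1, Statistics=4, Civics=2. No two conflicting exams share a time slot.

5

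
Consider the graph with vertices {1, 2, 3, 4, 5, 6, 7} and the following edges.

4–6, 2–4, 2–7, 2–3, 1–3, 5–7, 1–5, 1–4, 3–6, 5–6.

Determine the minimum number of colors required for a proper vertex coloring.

3

The cycle 7-2-4-6-5-7 has odd length 5, so it cannot be 2-colored; at least 3 colors are needed.
One proper 3-coloring: 1=b, 2=b, 3=a, 4=a, 5=a, 6=b, 7=c. Every edge joins two different colors.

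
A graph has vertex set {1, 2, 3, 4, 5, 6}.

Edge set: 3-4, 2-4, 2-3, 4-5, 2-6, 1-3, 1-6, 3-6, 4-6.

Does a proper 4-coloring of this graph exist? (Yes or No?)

The chromatic number is 4. 2, 3, 4, 6 are pairwise adjacent (a clique of size 4), so at least 4 colors are needed.
4 colors suffice: color red → {1, 4}; color blue → {5, 6}; color green → {3}; color yellow → {2}.
That is already a proper 4-coloring.

Yes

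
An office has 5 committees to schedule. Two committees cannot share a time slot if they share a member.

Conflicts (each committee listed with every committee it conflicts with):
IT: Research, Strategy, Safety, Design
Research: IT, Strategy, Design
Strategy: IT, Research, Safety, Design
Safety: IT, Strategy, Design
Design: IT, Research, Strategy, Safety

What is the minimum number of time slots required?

IT, Research, Strategy, Design are mutually in conflict, so at least 4 time slots are needed.
4 time slots suffice: time slot 1 → {IT}; time slot 2 → {Strategy}; time slot 3 → {Design}; time slot 4 → {Research, Safety}. Every pair that conflicts lands in different time slots.

4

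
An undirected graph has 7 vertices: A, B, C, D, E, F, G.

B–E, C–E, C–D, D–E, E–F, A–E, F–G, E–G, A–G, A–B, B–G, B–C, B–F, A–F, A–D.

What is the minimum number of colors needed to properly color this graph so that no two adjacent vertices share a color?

A, B, E, F, G form a clique, so at least 5 colors are needed.
5 colors suffice: color 1 → {E}; color 2 → {B, D}; color 3 → {A, C}; color 4 → {F}; color 5 → {G}. Every edge joins two different colors.

5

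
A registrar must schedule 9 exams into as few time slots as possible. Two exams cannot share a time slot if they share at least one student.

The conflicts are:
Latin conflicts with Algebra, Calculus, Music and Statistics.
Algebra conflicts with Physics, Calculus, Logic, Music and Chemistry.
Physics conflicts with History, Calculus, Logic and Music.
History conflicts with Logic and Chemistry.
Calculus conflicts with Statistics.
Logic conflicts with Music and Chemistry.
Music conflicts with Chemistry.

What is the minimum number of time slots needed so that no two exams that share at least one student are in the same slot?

Algebra, Logic, Music, Chemistry all conflict with each other, so at least 4 time slots are needed.
4 time slots suffice: time slot 1 → {Algebra, History, Statistics}; time slot 2 → {Latin, Logic}; time slot 3 → {Physics, Chemistry}; time slot 4 → {Calculus, Music}. Every pair that conflicts lands in different time slots.

4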